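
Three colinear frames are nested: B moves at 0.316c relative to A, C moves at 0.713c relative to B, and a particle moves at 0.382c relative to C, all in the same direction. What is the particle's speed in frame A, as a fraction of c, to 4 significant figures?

u ≈ 0.9250c

Compose boost 2: (0.713 + 0.316)/(1 + 0.713×0.316) = 1.029/1.22531 = 0.839789
Compose boost 3: (0.382 + 0.839789)/(1 + 0.382×0.839789) = 1.22179/1.32080 = 0.9250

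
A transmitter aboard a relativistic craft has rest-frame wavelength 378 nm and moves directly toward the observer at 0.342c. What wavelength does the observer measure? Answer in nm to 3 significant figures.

λ_obs ≈ 265 nm

Relativistic Doppler: λ_obs = λ_src √((1−β)/(1+β))
= 378 × √(0.65800/1.3420) = 378 × 0.70022 = 265 nm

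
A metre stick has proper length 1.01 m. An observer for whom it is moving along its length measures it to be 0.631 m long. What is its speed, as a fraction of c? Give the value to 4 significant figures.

β ≈ 0.7808

γ = L₀/L = 1.01/0.631 = 1.60063
β = √(1 − 1/γ²) = 0.7808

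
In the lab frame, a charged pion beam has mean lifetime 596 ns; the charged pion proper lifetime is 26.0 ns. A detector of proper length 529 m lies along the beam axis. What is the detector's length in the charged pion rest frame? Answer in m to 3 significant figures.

Time dilation ⇒ γ = Δt/τ₀ = 596/26.0 = 22.923
Length contraction: L = L₀/γ = 529/22.923 = 23.1 m

L ≈ 23.1 m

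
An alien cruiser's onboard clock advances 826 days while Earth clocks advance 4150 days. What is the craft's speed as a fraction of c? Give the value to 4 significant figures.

β ≈ 0.9800

γ = Δt/τ₀ = 4150/826 = 5.02421
β = √(1 − 1/γ²) = √(1 − 1/5.02421²) = 0.9800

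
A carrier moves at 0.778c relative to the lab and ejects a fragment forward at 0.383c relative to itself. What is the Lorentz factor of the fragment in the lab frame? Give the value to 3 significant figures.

γ ≈ 2.24

u_lab = (0.383 + 0.778)/(1 + 0.383×0.778) = 1.161/1.29797 = 0.894471
γ = 1/√(1 − 0.894471²) = 2.24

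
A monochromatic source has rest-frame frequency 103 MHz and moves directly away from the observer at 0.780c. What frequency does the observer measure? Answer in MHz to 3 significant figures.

f_obs ≈ 36.2 MHz

Relativistic Doppler: f_obs = f_src √((1−β)/(1+β))
= 103 × √(0.22000/1.7800) = 103 × 0.35156 = 36.2 MHz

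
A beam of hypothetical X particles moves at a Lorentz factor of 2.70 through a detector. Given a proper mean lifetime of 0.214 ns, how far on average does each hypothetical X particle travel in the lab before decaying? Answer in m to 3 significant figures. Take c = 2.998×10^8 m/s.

β = √(1 − 1/γ²) = √(1 − 1/2.70²) = 0.92888
Dilated lifetime: Δt = γτ₀ = 2.70 × 0.214 ns = 0.57780 ns
d = vΔt = 0.92888c × 0.57780 ns = 2.7848×10^8 m/s × 5.7780×10^-10 s = 0.161 m

d ≈ 0.161 m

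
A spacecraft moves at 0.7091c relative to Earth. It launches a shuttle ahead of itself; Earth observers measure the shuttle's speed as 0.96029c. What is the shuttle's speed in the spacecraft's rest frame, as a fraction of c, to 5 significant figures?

Inverse velocity addition: u' = (u − v)/(1 − uv/c²)
= (0.96029 − 0.7091)/(1 − 0.96029×0.7091) = 0.25119/0.3190584 = 0.78729

u' ≈ 0.78729c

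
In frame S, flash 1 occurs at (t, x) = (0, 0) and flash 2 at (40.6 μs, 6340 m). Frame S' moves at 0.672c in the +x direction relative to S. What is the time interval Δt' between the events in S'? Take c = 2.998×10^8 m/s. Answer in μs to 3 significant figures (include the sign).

Δt' ≈ 35.6 μs

γ = 1/√(1 − 0.672²) = 1.3503
Δt' = γ(Δt − vΔx/c²) = 1.3503 × (40.6 μs − 0.672×6340 m / (2.998×10^8 m/s))
= 1.3503 × (26.389 μs) = 35.6 μs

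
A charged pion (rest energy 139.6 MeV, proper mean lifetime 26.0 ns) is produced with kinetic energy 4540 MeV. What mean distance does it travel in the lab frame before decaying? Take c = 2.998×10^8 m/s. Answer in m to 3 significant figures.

γ = 1 + K/(m₀c²) = 1 + 4540/139.6 = 33.521
β = √(1 − 1/γ²) = 0.99955
Dilated lifetime: γτ₀ = 33.521 × 26.0 ns = 871.56 ns
d = βc·γτ₀ = 0.99955 × (2.998×10^8 m/s) × 8.7156×10^-7 s = 261 m

d ≈ 261 m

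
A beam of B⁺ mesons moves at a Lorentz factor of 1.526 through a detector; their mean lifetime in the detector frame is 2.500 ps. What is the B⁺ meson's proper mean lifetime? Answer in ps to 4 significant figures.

τ₀ ≈ 1.638 ps

γ = 1.526 (given)
Proper time: τ₀ = Δt/γ = 2.500/1.526 = 1.638 ps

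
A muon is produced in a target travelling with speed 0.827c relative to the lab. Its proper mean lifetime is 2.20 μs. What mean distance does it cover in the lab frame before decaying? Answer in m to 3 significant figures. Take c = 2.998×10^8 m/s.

d ≈ 970 m

γ = 1/√(1 − 0.827²) = 1.7787
Dilated lifetime: Δt = γτ₀ = 1.7787 × 2.20 μs = 3.9132 μs
d = vΔt = 0.827c × 3.9132 μs = 2.4793×10^8 m/s × 3.9132×10^-6 s = 970 m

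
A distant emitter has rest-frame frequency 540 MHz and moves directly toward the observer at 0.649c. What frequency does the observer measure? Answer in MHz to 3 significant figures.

f_obs ≈ 1170 MHz

Relativistic Doppler: f_obs = f_src √((1+β)/(1−β))
= 540 × √(1.6490/0.35100) = 540 × 2.1675 = 1170 MHz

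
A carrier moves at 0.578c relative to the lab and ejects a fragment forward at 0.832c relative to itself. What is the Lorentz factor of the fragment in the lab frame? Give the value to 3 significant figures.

γ ≈ 3.27

u_lab = (0.832 + 0.578)/(1 + 0.832×0.578) = 1.410/1.48090 = 0.952126
γ = 1/√(1 − 0.952126²) = 3.27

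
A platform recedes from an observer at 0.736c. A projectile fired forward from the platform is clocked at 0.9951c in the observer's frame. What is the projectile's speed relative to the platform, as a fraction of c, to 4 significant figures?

u' ≈ 0.9682c

Inverse velocity addition: u' = (u − v)/(1 − uv/c²)
= (0.9951 − 0.736)/(1 − 0.9951×0.736) = 0.2591/0.267606 = 0.9682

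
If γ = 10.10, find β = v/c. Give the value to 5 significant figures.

β ≈ 0.99509

β = √(1 − 1/γ²) = √(1 − 1/10.10²) = √(0.9901970) = 0.99509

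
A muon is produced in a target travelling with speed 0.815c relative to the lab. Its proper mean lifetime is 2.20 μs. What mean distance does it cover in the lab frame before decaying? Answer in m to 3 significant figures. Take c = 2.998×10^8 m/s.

γ = 1/√(1 − 0.815²) = 1.7257
Dilated lifetime: Δt = γτ₀ = 1.7257 × 2.20 μs = 3.7966 μs
d = vΔt = 0.815c × 3.7966 μs = 2.4434×10^8 m/s × 3.7966×10^-6 s = 928 m

d ≈ 928 m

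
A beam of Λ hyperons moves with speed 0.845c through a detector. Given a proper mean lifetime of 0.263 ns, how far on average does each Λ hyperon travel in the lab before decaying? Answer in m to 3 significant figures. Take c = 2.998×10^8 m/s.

d ≈ 0.125 m

γ = 1/√(1 − 0.845²) = 1.8700
Dilated lifetime: Δt = γτ₀ = 1.8700 × 0.263 ns = 0.49180 ns
d = vΔt = 0.845c × 0.49180 ns = 2.5333×10^8 m/s × 4.9180×10^-10 s = 0.125 m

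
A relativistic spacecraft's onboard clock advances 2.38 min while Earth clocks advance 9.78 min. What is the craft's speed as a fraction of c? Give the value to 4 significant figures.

γ = Δt/τ₀ = 9.78/2.38 = 4.10924
β = √(1 − 1/γ²) = √(1 − 1/4.10924²) = 0.9699

β ≈ 0.9699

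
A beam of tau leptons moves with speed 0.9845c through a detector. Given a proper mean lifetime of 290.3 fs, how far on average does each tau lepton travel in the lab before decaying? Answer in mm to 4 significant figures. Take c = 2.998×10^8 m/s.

d ≈ 0.4885 mm

γ = 1/√(1 − 0.9845²) = 5.70176
Dilated lifetime: Δt = γτ₀ = 5.70176 × 290.3 fs = 1655.22 fs
d = vΔt = 0.9845c × 1655.22 fs = 2.95153×10^8 m/s × 1.65522×10^-12 s = 0.4885 mm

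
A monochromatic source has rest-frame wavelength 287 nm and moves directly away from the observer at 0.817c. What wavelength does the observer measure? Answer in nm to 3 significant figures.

Relativistic Doppler: λ_obs = λ_src √((1+β)/(1−β))
= 287 × √(1.8170/0.18300) = 287 × 3.1510 = 904 nm

λ_obs ≈ 904 nm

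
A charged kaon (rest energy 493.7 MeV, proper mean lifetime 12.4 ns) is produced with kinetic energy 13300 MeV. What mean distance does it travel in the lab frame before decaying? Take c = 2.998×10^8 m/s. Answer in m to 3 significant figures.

d ≈ 104 m

γ = 1 + K/(m₀c²) = 1 + 13300/493.7 = 27.939
β = √(1 − 1/γ²) = 0.99936
Dilated lifetime: γτ₀ = 27.939 × 12.4 ns = 346.45 ns
d = βc·γτ₀ = 0.99936 × (2.998×10^8 m/s) × 3.4645×10^-7 s = 104 m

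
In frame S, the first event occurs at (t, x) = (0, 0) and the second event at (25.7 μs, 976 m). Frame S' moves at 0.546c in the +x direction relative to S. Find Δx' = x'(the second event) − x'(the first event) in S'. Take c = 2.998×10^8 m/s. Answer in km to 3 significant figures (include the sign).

Δx' ≈ -3.86 km

γ = 1/√(1 − 0.546²) = 1.1936
Δx' = γ(Δx − vΔt) = 1.1936 × (976 m − 0.546×(2.998×10^8 m/s)×25.7×10^-6 s)
= 1.1936 × (-3230.9 m) = -3.86 km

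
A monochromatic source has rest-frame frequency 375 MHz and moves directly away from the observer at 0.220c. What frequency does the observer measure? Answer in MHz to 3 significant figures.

Relativistic Doppler: f_obs = f_src √((1−β)/(1+β))
= 375 × √(0.78000/1.2200) = 375 × 0.79959 = 300 MHz

f_obs ≈ 300 MHz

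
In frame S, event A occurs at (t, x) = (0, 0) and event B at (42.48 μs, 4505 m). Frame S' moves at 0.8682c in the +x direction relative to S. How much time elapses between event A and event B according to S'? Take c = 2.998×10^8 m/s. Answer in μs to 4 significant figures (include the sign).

γ = 1/√(1 − 0.8682²) = 2.01526
Δt' = γ(Δt − vΔx/c²) = 2.01526 × (42.48 μs − 0.8682×4505 m / (2.998×10^8 m/s))
= 2.01526 × (29.4338 μs) = 59.32 μs

Δt' ≈ 59.32 μs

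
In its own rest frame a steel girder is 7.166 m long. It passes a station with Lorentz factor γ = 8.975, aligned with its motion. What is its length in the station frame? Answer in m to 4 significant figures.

L ≈ 0.7984 m

γ = 8.975 (given)
Length contraction: L = L₀/γ = 7.166/8.975 = 0.7984 m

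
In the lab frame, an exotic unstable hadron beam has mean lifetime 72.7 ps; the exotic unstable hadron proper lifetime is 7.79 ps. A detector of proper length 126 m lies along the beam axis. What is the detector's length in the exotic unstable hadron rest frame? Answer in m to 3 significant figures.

Time dilation ⇒ γ = Δt/τ₀ = 72.7/7.79 = 9.3325
Length contraction: L = L₀/γ = 126/9.3325 = 13.5 m

L ≈ 13.5 m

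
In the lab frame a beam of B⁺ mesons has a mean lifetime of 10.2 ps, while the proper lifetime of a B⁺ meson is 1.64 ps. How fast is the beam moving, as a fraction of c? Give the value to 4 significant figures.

β ≈ 0.9870

γ = Δt/τ₀ = 10.2/1.64 = 6.21951
β = √(1 − 1/γ²) = √(1 − 1/6.21951²) = 0.9870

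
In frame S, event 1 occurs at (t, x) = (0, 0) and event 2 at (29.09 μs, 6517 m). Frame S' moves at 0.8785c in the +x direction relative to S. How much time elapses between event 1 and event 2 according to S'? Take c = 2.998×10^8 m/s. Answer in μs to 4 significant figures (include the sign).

Δt' ≈ 20.92 μs

γ = 1/√(1 − 0.8785²) = 2.09318
Δt' = γ(Δt − vΔx/c²) = 2.09318 × (29.09 μs − 0.8785×6517 m / (2.998×10^8 m/s))
= 2.09318 × (9.99332 μs) = 20.92 μs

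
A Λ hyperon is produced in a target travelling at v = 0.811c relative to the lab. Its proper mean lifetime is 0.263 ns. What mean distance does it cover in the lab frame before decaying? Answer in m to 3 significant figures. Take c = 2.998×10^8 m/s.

γ = 1/√(1 − 0.811²) = 1.7093
Dilated lifetime: Δt = γτ₀ = 1.7093 × 0.263 ns = 0.44954 ns
d = vΔt = 0.811c × 0.44954 ns = 2.4314×10^8 m/s × 4.4954×10^-10 s = 0.109 m

d ≈ 0.109 m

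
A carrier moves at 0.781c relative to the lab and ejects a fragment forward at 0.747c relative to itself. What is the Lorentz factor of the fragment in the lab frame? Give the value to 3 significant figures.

γ ≈ 3.81

u_lab = (0.747 + 0.781)/(1 + 0.747×0.781) = 1.528/1.58341 = 0.965008
γ = 1/√(1 − 0.965008²) = 3.81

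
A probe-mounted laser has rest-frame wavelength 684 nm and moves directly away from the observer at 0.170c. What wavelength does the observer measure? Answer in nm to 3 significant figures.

λ_obs ≈ 812 nm

Relativistic Doppler: λ_obs = λ_src √((1+β)/(1−β))
= 684 × √(1.1700/0.83000) = 684 × 1.1873 = 812 nm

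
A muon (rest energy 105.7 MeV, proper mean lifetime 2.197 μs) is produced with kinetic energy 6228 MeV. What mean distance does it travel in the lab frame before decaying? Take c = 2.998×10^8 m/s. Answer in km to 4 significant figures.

d ≈ 39.46 km

γ = 1 + K/(m₀c²) = 1 + 6228/105.7 = 59.9215
β = √(1 − 1/γ²) = 0.999861
Dilated lifetime: γτ₀ = 59.9215 × 2.197 μs = 131.647 μs
d = βc·γτ₀ = 0.999861 × (2.998×10^8 m/s) × 0.000131647 s = 39.46 km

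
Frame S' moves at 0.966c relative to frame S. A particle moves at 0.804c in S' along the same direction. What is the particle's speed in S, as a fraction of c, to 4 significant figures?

u ≈ 0.9962c

Relativistic velocity addition: u = (u' + v)/(1 + u'v/c²)
= (0.804 + 0.966)/(1 + 0.804×0.966) = 1.770/1.77666 = 0.9962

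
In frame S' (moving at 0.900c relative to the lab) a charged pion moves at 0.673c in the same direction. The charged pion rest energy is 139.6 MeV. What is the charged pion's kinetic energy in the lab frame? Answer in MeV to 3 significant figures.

u_lab = (0.673 + 0.900)/(1 + 0.673×0.900) = 0.979635
γ = 1/√(1 − 0.979635²) = 4.9804
K = (γ − 1)m₀c² = (4.9804 − 1) × 139.6 = 3.9804 × 139.6 = 556 MeV

K ≈ 556 MeV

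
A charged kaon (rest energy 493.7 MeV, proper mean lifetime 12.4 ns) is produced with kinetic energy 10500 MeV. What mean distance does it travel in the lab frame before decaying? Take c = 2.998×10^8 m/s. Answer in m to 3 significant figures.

d ≈ 82.7 m

γ = 1 + K/(m₀c²) = 1 + 10500/493.7 = 22.268
β = √(1 − 1/γ²) = 0.99899
Dilated lifetime: γτ₀ = 22.268 × 12.4 ns = 276.12 ns
d = βc·γτ₀ = 0.99899 × (2.998×10^8 m/s) × 2.7612×10^-7 s = 82.7 m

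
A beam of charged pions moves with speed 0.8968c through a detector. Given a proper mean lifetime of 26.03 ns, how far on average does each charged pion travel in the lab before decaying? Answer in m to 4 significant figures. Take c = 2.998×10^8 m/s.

d ≈ 15.82 m

γ = 1/√(1 − 0.8968²) = 2.26021
Dilated lifetime: Δt = γτ₀ = 2.26021 × 26.03 ns = 58.8333 ns
d = vΔt = 0.8968c × 58.8333 ns = 2.68861×10^8 m/s × 5.88333×10^-8 s = 15.82 m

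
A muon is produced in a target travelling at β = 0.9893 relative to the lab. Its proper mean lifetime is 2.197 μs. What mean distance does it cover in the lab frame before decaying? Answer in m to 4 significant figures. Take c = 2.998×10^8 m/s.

γ = 1/√(1 − 0.9893²) = 6.85422
Dilated lifetime: Δt = γτ₀ = 6.85422 × 2.197 μs = 15.0587 μs
d = vΔt = 0.9893c × 15.0587 μs = 2.96592×10^8 m/s × 1.50587×10^-5 s = 4466 m

d ≈ 4466 m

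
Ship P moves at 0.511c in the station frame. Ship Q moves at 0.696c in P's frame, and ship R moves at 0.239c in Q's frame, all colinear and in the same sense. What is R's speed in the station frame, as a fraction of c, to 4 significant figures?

Compose boost 2: (0.696 + 0.511)/(1 + 0.696×0.511) = 1.207/1.35566 = 0.890344
Compose boost 3: (0.239 + 0.890344)/(1 + 0.239×0.890344) = 1.12934/1.21279 = 0.9312

u ≈ 0.9312c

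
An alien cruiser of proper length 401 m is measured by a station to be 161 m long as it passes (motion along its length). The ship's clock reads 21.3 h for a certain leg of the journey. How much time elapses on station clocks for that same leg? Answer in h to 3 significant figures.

Δt ≈ 53.1 h

Length contraction ⇒ γ = L₀/L = 401/161 = 2.4907
Time dilation: Δt = γτ₀ = 2.4907 × 21.3 h = 53.1 h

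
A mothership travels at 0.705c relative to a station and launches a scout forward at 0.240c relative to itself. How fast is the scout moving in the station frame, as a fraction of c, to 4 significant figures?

u ≈ 0.8082c

Compose boost 2: (0.240 + 0.705)/(1 + 0.240×0.705) = 0.9450/1.16920 = 0.8082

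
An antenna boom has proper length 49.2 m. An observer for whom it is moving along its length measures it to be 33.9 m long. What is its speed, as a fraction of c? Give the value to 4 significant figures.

β ≈ 0.7247

γ = L₀/L = 49.2/33.9 = 1.45133
β = √(1 − 1/γ²) = 0.7247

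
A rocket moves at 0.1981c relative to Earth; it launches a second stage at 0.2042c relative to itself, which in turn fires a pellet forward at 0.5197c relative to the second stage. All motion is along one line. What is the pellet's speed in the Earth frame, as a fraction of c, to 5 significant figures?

u ≈ 0.75470c

Compose boost 2: (0.2042 + 0.1981)/(1 + 0.2042×0.1981) = 0.40230/1.040452 = 0.3866589
Compose boost 3: (0.5197 + 0.3866589)/(1 + 0.5197×0.3866589) = 0.9063589/1.200947 = 0.75470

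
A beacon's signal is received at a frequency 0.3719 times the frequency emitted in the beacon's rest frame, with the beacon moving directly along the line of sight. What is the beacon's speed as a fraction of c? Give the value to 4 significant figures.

β ≈ 0.7570

f_obs/f_src = √((1−β)/(1+β)) = 0.3719  ⇒  (1−β)/(1+β) = 0.138310
β = |1 − D²|/(1 + D²) = |1 − 0.138310|/(1 + 0.138310) = 0.7570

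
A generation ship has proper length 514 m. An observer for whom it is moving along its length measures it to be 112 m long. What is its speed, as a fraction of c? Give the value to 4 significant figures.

β ≈ 0.9760

γ = L₀/L = 514/112 = 4.58929
β = √(1 − 1/γ²) = 0.9760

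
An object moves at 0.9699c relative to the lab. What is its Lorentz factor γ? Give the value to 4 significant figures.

γ ≈ 4.107

γ = 1/√(1 − β²) = 1/√(1 − 0.9699²) = 1/√(0.0592940) = 4.107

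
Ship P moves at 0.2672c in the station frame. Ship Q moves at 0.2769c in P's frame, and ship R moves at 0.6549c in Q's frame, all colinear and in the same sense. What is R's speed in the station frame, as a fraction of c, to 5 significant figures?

u ≈ 0.87215c

Compose boost 2: (0.2769 + 0.2672)/(1 + 0.2769×0.2672) = 0.54410/1.073988 = 0.5066166
Compose boost 3: (0.6549 + 0.5066166)/(1 + 0.6549×0.5066166) = 1.161517/1.331783 = 0.87215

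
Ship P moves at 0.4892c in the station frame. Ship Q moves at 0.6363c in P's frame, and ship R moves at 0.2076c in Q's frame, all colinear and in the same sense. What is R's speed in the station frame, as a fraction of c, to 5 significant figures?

u ≈ 0.90471c

Compose boost 2: (0.6363 + 0.4892)/(1 + 0.6363×0.4892) = 1.1255/1.311278 = 0.8583230
Compose boost 3: (0.2076 + 0.8583230)/(1 + 0.2076×0.8583230) = 1.065923/1.178188 = 0.90471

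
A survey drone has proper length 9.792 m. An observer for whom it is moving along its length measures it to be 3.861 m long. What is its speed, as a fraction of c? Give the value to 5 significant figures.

β ≈ 0.91898

γ = L₀/L = 9.792/3.861 = 2.536131
β = √(1 − 1/γ²) = 0.91898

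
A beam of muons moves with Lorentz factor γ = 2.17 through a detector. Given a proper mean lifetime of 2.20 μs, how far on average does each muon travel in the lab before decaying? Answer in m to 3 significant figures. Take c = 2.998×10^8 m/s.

β = √(1 − 1/γ²) = √(1 − 1/2.17²) = 0.88749
Dilated lifetime: Δt = γτ₀ = 2.17 × 2.20 μs = 4.7740 μs
d = vΔt = 0.88749c × 4.7740 μs = 2.6607×10^8 m/s × 4.7740×10^-6 s = 1270 m

d ≈ 1270 m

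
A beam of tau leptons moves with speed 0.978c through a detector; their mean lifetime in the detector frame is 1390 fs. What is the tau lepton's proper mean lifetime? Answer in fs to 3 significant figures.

τ₀ ≈ 290 fs

γ = 1/√(1 − 0.978²) = 4.7938
Proper time: τ₀ = Δt/γ = 1390/4.7938 = 290 fs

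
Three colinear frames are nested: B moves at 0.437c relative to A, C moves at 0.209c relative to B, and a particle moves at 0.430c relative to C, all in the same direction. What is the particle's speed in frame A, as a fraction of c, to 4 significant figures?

Compose boost 2: (0.209 + 0.437)/(1 + 0.209×0.437) = 0.6460/1.09133 = 0.591937
Compose boost 3: (0.430 + 0.591937)/(1 + 0.430×0.591937) = 1.02194/1.25453 = 0.8146

u ≈ 0.8146c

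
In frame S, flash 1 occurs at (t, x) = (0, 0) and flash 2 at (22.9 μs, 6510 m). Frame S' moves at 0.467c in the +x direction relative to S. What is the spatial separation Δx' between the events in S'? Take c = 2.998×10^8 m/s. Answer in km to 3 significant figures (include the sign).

γ = 1/√(1 − 0.467²) = 1.1309
Δx' = γ(Δx − vΔt) = 1.1309 × (6510 m − 0.467×(2.998×10^8 m/s)×22.9×10^-6 s)
= 1.1309 × (3303.8 m) = 3.74 km

Δx' ≈ 3.74 km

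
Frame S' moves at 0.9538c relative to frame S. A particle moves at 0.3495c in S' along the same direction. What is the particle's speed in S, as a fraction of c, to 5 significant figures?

u ≈ 0.97746c

Relativistic velocity addition: u = (u' + v)/(1 + u'v/c²)
= (0.3495 + 0.9538)/(1 + 0.3495×0.9538) = 1.3033/1.333353 = 0.97746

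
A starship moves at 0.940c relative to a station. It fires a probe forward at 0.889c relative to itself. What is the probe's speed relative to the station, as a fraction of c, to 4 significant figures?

Relativistic velocity addition: u = (u' + v)/(1 + u'v/c²)
= (0.889 + 0.940)/(1 + 0.889×0.940) = 1.829/1.83566 = 0.9964

u ≈ 0.9964c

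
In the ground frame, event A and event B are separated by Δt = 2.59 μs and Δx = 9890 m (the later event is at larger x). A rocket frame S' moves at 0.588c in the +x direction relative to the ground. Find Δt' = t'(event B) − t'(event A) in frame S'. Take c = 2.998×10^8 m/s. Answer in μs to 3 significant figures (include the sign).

Δt' ≈ -20.8 μs

γ = 1/√(1 − 0.588²) = 1.2363
Δt' = γ(Δt − vΔx/c²) = 1.2363 × (2.59 μs − 0.588×9890 m / (2.998×10^8 m/s))
= 1.2363 × (-16.807 μs) = -20.8 μs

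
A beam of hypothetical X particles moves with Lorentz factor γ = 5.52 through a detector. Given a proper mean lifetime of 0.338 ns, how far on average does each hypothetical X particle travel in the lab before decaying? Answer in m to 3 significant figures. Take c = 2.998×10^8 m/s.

β = √(1 − 1/γ²) = √(1 − 1/5.52²) = 0.98345
Dilated lifetime: Δt = γτ₀ = 5.52 × 0.338 ns = 1.8658 ns
d = vΔt = 0.98345c × 1.8658 ns = 2.9484×10^8 m/s × 1.8658×10^-9 s = 0.550 m

d ≈ 0.550 m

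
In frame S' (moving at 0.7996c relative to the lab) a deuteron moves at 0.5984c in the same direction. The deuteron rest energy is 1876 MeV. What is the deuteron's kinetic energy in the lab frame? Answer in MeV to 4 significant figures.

K ≈ 3889 MeV

u_lab = (0.5984 + 0.7996)/(1 + 0.5984×0.7996) = 0.9455653
γ = 1/√(1 − 0.9455653²) = 3.07283
K = (γ − 1)m₀c² = (3.07283 − 1) × 1876 = 2.07283 × 1876 = 3889 MeV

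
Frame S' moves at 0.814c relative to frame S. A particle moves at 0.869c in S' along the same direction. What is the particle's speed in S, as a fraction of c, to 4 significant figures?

u ≈ 0.9857c

Relativistic velocity addition: u = (u' + v)/(1 + u'v/c²)
= (0.869 + 0.814)/(1 + 0.869×0.814) = 1.683/1.70737 = 0.9857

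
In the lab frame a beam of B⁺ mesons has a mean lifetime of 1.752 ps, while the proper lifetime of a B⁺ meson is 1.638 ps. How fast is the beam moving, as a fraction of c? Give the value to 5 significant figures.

β ≈ 0.35483

γ = Δt/τ₀ = 1.752/1.638 = 1.069597
β = √(1 − 1/γ²) = √(1 − 1/1.069597²) = 0.35483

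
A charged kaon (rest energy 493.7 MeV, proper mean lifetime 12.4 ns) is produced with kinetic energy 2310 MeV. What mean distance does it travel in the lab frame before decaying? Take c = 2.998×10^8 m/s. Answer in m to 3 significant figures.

γ = 1 + K/(m₀c²) = 1 + 2310/493.7 = 5.6790
β = √(1 − 1/γ²) = 0.98437
Dilated lifetime: γτ₀ = 5.6790 × 12.4 ns = 70.419 ns
d = βc·γτ₀ = 0.98437 × (2.998×10^8 m/s) × 7.0419×10^-8 s = 20.8 m

d ≈ 20.8 m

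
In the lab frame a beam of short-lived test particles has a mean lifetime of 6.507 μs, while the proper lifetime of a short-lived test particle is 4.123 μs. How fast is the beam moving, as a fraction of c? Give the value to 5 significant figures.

γ = Δt/τ₀ = 6.507/4.123 = 1.578220
β = √(1 − 1/γ²) = √(1 − 1/1.578220²) = 0.77364

β ≈ 0.77364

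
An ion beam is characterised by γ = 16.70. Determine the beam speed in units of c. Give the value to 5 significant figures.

β = √(1 − 1/γ²) = √(1 − 1/16.70²) = √(0.9964144) = 0.99821

β ≈ 0.99821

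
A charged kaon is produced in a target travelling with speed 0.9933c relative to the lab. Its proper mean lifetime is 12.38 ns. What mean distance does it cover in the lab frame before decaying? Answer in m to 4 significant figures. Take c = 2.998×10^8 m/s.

γ = 1/√(1 − 0.9933²) = 8.65319
Dilated lifetime: Δt = γτ₀ = 8.65319 × 12.38 ns = 107.126 ns
d = vΔt = 0.9933c × 107.126 ns = 2.97791×10^8 m/s × 1.07126×10^-7 s = 31.90 m

d ≈ 31.90 m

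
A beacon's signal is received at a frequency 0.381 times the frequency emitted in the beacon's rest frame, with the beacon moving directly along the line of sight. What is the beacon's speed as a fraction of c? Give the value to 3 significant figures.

β ≈ 0.746

f_obs/f_src = √((1−β)/(1+β)) = 0.381  ⇒  (1−β)/(1+β) = 0.14516
β = |1 − D²|/(1 + D²) = |1 − 0.14516|/(1 + 0.14516) = 0.746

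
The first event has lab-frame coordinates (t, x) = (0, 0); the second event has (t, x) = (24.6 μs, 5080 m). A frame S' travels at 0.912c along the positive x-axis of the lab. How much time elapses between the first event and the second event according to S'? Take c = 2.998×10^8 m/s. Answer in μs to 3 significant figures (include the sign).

γ = 1/√(1 − 0.912²) = 2.4379
Δt' = γ(Δt − vΔx/c²) = 2.4379 × (24.6 μs − 0.912×5080 m / (2.998×10^8 m/s))
= 2.4379 × (9.1465 μs) = 22.3 μs

Δt' ≈ 22.3 μs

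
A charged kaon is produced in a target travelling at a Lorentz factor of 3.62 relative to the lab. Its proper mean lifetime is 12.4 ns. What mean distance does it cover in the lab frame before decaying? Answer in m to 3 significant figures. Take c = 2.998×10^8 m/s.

β = √(1 − 1/γ²) = √(1 − 1/3.62²) = 0.96109
Dilated lifetime: Δt = γτ₀ = 3.62 × 12.4 ns = 44.888 ns
d = vΔt = 0.96109c × 44.888 ns = 2.8813×10^8 m/s × 4.4888×10^-8 s = 12.9 m

d ≈ 12.9 m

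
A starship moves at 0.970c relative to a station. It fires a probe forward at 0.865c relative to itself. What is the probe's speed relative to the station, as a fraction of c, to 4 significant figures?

u ≈ 0.9978c

Relativistic velocity addition: u = (u' + v)/(1 + u'v/c²)
= (0.865 + 0.970)/(1 + 0.865×0.970) = 1.835/1.83905 = 0.9978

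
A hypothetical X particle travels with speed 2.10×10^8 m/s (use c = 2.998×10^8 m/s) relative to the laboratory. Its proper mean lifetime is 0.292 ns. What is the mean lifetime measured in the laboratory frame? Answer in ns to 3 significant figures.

β = v/c = 2.10×10^8 / 2.998×10^8 = 0.70047
γ = 1/√(1 − 0.70047²) = 1.4012
Time dilation: Δt = γτ₀ = 1.4012 × 0.292 ns = 0.409 ns

Δt ≈ 0.409 ns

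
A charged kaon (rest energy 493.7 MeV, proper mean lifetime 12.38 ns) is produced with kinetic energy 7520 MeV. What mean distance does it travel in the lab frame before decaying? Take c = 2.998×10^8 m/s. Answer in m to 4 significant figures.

γ = 1 + K/(m₀c²) = 1 + 7520/493.7 = 16.2319
β = √(1 − 1/γ²) = 0.998100
Dilated lifetime: γτ₀ = 16.2319 × 12.38 ns = 200.951 ns
d = βc·γτ₀ = 0.998100 × (2.998×10^8 m/s) × 2.00951×10^-7 s = 60.13 m

d ≈ 60.13 m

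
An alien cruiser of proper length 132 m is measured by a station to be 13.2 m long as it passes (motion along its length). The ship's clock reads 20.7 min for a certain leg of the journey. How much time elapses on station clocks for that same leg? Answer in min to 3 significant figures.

Δt ≈ 207 min

Length contraction ⇒ γ = L₀/L = 132/13.2 = 10.000
Time dilation: Δt = γτ₀ = 10.000 × 20.7 min = 207 min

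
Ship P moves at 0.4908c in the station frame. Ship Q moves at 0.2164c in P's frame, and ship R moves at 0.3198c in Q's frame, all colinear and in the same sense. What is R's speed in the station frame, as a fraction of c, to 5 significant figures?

Compose boost 2: (0.2164 + 0.4908)/(1 + 0.2164×0.4908) = 0.70720/1.106209 = 0.6393005
Compose boost 3: (0.3198 + 0.6393005)/(1 + 0.3198×0.6393005) = 0.9591005/1.204448 = 0.79630

u ≈ 0.79630c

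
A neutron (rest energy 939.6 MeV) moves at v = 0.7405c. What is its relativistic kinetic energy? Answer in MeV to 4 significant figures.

K ≈ 458.5 MeV

γ = 1/√(1 − 0.7405²) = 1.48797
K = (γ − 1)m₀c² = (1.48797 − 1) × 939.6 MeV = 0.487970 × 939.6 MeV = 458.5 MeV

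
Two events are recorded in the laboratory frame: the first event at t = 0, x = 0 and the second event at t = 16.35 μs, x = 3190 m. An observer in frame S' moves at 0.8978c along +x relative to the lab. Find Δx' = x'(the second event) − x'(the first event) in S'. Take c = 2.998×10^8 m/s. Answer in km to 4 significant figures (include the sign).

Δx' ≈ -2.749 km

γ = 1/√(1 − 0.8978²) = 2.27065
Δx' = γ(Δx − vΔt) = 2.27065 × (3190 m − 0.8978×(2.998×10^8 m/s)×16.35×10^-6 s)
= 2.27065 × (-1210.77 m) = -2.749 km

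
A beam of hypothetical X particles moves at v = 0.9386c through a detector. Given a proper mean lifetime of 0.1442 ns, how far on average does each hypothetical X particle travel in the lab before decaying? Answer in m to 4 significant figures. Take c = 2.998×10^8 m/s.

d ≈ 0.1176 m

γ = 1/√(1 − 0.9386²) = 2.89849
Dilated lifetime: Δt = γτ₀ = 2.89849 × 0.1442 ns = 0.417962 ns
d = vΔt = 0.9386c × 0.417962 ns = 2.81392×10^8 m/s × 4.17962×10^-10 s = 0.1176 m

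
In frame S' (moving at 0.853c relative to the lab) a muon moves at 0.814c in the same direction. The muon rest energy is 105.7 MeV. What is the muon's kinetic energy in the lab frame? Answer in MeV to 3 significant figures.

K ≈ 485 MeV

u_lab = (0.814 + 0.853)/(1 + 0.814×0.853) = 0.983863
γ = 1/√(1 − 0.983863²) = 5.5889
K = (γ − 1)m₀c² = (5.5889 − 1) × 105.7 = 4.5889 × 105.7 = 485 MeV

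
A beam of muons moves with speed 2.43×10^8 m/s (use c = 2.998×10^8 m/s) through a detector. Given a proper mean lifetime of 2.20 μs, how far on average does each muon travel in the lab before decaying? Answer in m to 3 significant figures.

β = v/c = 2.43×10^8 / 2.998×10^8 = 0.81054
γ = 1/√(1 − 0.81054²) = 1.7074
Dilated lifetime: Δt = γτ₀ = 1.7074 × 2.20 μs = 3.7563 μs
d = vΔt = 0.81054c × 3.7563 μs = 2.4300×10^8 m/s × 3.7563×10^-6 s = 913 m

d ≈ 913 m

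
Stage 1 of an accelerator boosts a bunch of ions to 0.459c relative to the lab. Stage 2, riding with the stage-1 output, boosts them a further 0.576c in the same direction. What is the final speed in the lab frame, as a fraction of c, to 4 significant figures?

Compose boost 2: (0.576 + 0.459)/(1 + 0.576×0.459) = 1.035/1.26438 = 0.8186

u ≈ 0.8186c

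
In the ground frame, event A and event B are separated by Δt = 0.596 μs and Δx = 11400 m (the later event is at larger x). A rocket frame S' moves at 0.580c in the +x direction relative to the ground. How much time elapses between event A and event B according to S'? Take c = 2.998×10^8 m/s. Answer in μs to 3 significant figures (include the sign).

γ = 1/√(1 − 0.580²) = 1.2276
Δt' = γ(Δt − vΔx/c²) = 1.2276 × (0.596 μs − 0.580×11400 m / (2.998×10^8 m/s))
= 1.2276 × (-21.459 μs) = -26.3 μs

Δt' ≈ -26.3 μs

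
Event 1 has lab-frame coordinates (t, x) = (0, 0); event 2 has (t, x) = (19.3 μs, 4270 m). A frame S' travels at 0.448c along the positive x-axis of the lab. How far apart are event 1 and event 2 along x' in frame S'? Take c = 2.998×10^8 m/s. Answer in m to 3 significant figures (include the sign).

γ = 1/√(1 − 0.448²) = 1.1185
Δx' = γ(Δx − vΔt) = 1.1185 × (4270 m − 0.448×(2.998×10^8 m/s)×19.3×10^-6 s)
= 1.1185 × (1677.8 m) = 1880 m

Δx' ≈ 1880 m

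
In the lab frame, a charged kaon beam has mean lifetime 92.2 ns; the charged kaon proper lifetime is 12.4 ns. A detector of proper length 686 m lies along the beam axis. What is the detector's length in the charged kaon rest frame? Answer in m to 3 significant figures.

L ≈ 92.3 m

Time dilation ⇒ γ = Δt/τ₀ = 92.2/12.4 = 7.4355
Length contraction: L = L₀/γ = 686/7.4355 = 92.3 m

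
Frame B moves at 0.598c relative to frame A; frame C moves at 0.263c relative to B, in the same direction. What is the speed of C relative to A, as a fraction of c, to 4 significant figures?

u ≈ 0.7440c

Compose boost 2: (0.263 + 0.598)/(1 + 0.263×0.598) = 0.8610/1.15727 = 0.7440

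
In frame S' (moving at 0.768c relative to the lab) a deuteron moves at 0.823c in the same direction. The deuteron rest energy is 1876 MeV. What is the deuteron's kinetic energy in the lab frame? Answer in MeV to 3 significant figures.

u_lab = (0.823 + 0.768)/(1 + 0.823×0.768) = 0.974839
γ = 1/√(1 − 0.974839²) = 4.4861
K = (γ − 1)m₀c² = (4.4861 − 1) × 1876 = 3.4861 × 1876 = 6540 MeV

K ≈ 6540 MeV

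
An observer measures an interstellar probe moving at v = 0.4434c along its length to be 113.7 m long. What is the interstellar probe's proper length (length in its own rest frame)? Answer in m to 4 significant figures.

γ = 1/√(1 − 0.4434²) = 1.11567
L₀ = γL = 1.11567 × 113.7 = 126.9 m

L₀ ≈ 126.9 m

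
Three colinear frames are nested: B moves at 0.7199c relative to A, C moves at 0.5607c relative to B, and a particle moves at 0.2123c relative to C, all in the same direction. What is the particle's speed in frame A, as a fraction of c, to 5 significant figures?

u ≈ 0.94215c

Compose boost 2: (0.5607 + 0.7199)/(1 + 0.5607×0.7199) = 1.2806/1.403648 = 0.9123370
Compose boost 3: (0.2123 + 0.9123370)/(1 + 0.2123×0.9123370) = 1.124637/1.193689 = 0.94215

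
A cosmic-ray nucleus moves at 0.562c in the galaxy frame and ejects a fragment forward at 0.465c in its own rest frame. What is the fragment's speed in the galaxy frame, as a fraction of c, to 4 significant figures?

Compose boost 2: (0.465 + 0.562)/(1 + 0.465×0.562) = 1.027/1.26133 = 0.8142

u ≈ 0.8142c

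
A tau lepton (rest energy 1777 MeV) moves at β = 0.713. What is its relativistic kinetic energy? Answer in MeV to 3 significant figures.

K ≈ 757 MeV

γ = 1/√(1 − 0.713²) = 1.4262
K = (γ − 1)m₀c² = (1.4262 − 1) × 1777 MeV = 0.42620 × 1777 MeV = 757 MeV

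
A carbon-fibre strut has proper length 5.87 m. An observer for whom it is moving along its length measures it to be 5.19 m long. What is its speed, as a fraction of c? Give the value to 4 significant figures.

β ≈ 0.4672

γ = L₀/L = 5.87/5.19 = 1.13102
β = √(1 − 1/γ²) = 0.4672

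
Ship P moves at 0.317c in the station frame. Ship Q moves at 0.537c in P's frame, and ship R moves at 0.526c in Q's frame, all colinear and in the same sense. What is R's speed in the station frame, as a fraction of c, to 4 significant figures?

Compose boost 2: (0.537 + 0.317)/(1 + 0.537×0.317) = 0.8540/1.17023 = 0.729772
Compose boost 3: (0.526 + 0.729772)/(1 + 0.526×0.729772) = 1.25577/1.38386 = 0.9074

u ≈ 0.9074c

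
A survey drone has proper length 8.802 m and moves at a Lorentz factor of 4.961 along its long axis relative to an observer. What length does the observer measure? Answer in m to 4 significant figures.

γ = 4.961 (given)
Length contraction: L = L₀/γ = 8.802/4.961 = 1.774 m

L ≈ 1.774 m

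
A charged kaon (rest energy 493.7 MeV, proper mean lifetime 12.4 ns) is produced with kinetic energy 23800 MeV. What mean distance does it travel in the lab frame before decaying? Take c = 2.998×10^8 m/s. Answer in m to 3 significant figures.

γ = 1 + K/(m₀c²) = 1 + 23800/493.7 = 49.207
β = √(1 − 1/γ²) = 0.99979
Dilated lifetime: γτ₀ = 49.207 × 12.4 ns = 610.17 ns
d = βc·γτ₀ = 0.99979 × (2.998×10^8 m/s) × 6.1017×10^-7 s = 183 m

d ≈ 183 m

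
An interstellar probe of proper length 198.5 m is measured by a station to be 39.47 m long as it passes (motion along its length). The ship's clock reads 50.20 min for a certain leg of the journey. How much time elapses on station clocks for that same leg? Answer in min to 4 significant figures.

Length contraction ⇒ γ = L₀/L = 198.5/39.47 = 5.02914
Time dilation: Δt = γτ₀ = 5.02914 × 50.20 min = 252.5 min

Δt ≈ 252.5 min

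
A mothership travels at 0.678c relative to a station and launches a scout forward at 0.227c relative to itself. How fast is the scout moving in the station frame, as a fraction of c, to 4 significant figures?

Compose boost 2: (0.227 + 0.678)/(1 + 0.227×0.678) = 0.9050/1.15391 = 0.7843

u ≈ 0.7843c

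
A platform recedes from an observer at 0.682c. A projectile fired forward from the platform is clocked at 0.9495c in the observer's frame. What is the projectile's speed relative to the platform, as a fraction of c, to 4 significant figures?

u' ≈ 0.7590c

Inverse velocity addition: u' = (u − v)/(1 − uv/c²)
= (0.9495 − 0.682)/(1 − 0.9495×0.682) = 0.2675/0.352441 = 0.7590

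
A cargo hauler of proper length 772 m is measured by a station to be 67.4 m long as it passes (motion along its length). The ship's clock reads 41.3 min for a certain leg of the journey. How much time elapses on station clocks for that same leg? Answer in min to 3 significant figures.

Length contraction ⇒ γ = L₀/L = 772/67.4 = 11.454
Time dilation: Δt = γτ₀ = 11.454 × 41.3 min = 473 min

Δt ≈ 473 min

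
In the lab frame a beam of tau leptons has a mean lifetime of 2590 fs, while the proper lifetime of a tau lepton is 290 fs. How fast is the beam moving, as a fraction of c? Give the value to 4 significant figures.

β ≈ 0.9937

γ = Δt/τ₀ = 2590/290 = 8.93103
β = √(1 − 1/γ²) = √(1 − 1/8.93103²) = 0.9937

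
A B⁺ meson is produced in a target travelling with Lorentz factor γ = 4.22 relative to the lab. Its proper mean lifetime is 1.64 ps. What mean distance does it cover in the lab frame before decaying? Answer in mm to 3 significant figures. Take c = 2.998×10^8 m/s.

d ≈ 2.02 mm

β = √(1 − 1/γ²) = √(1 − 1/4.22²) = 0.97152
Dilated lifetime: Δt = γτ₀ = 4.22 × 1.64 ps = 6.9208 ps
d = vΔt = 0.97152c × 6.9208 ps = 2.9126×10^8 m/s × 6.9208×10^-12 s = 2.02 mm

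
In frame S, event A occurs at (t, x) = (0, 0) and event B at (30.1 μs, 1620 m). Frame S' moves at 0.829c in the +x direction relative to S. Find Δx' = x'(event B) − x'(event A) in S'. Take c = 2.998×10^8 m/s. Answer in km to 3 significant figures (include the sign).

γ = 1/√(1 − 0.829²) = 1.7881
Δx' = γ(Δx − vΔt) = 1.7881 × (1620 m − 0.829×(2.998×10^8 m/s)×30.1×10^-6 s)
= 1.7881 × (-5860.9 m) = -10.5 km

Δx' ≈ -10.5 km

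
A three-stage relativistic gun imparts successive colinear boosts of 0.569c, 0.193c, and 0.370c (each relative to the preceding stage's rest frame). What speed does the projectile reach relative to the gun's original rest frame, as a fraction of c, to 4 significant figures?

u ≈ 0.8426c

Compose boost 2: (0.193 + 0.569)/(1 + 0.193×0.569) = 0.7620/1.10982 = 0.686600
Compose boost 3: (0.370 + 0.686600)/(1 + 0.370×0.686600) = 1.05660/1.25404 = 0.8426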